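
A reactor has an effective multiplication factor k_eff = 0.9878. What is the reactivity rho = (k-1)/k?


rho = (k_eff - 1) / k_eff
rho = (0.9878 - 1) / 0.9878
rho = -0.012351

-0.012351


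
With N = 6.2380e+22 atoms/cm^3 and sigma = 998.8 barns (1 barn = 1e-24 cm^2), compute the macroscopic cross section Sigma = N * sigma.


Sigma = N * sigma_barns * 1e-24
Sigma = 6.2380e+22 * 998.8 * 1e-24
Sigma = 62.305 /cm

62.305


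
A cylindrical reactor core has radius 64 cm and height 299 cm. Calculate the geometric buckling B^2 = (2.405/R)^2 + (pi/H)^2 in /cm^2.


B^2 = (2.405/R)^2 + (pi/H)^2
B^2 = (2.405/64)^2 + (pi/299)^2
B^2 = 0.0015225 /cm^2

0.0015225


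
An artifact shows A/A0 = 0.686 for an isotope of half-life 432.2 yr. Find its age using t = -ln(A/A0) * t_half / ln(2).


lambda = ln(2) / t_half = ln(2) / 432.2 = 0.001603765 /yr
t = -ln(A/A0) / lambda
t = -ln(0.686) / 0.001603765
t = 235.00 yr

235.00


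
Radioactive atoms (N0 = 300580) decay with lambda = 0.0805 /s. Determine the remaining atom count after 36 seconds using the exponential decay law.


N = N0 * exp(-lambda * t)
N = 300580 * exp(-0.0805 * 36)
N = 16572

16572


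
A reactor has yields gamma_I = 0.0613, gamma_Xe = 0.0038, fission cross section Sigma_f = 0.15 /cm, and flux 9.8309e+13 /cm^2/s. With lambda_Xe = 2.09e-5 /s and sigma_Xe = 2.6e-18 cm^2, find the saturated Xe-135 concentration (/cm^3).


Xe_eq = (gamma_I + gamma_Xe) * Sigma_f * phi / (lambda_Xe + sigma_Xe * phi)
Numerator = (0.0613 + 0.0038) * 0.15 * 9.8309e+13 = 9.599874e+11
Denominator = 2.09e-5 + 2.6e-18 * 9.8309e+13 = 2.765034e-04
Xe_eq = 9.599874e+11 / 2.765034e-04 = 3.4719e+15 /cm^3

3.4719e+15


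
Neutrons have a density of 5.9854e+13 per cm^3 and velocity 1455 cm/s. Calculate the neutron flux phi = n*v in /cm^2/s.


phi = n * v
phi = 5.9854e+13 * 1455
phi = 8.7088e+16 /cm^2/s

8.7088e+16


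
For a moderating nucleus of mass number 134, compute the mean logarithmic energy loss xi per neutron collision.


xi = 1 + (A-1)^2/(2A) * ln((A-1)/(A+1))
xi = 1 + (134-1)^2/(2*134) * ln((134-1)/(134 +1))
xi = 0.014851

0.014851


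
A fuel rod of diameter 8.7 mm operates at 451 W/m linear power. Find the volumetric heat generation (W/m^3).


r = D / 2 / 1000 = 8.7 / 2 / 1000 = 0.00435 m
q''' = q' / (pi * r^2)
q''' = 451 / (pi * 0.00435^2)
q''' = 7.5866e+06 W/m^3

7.5866e+06


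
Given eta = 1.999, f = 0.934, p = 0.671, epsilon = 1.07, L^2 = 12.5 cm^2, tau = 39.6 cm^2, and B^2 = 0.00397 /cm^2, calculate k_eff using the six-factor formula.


k_inf = eta*f*p*eps = 1.999*0.934*0.671*1.07 = 1.340497
P_TNL = 1/(1 + L^2*B^2) = 1/(1 + 12.5*0.00397) = 0.9527212
P_FNL = exp(-B^2*tau) = exp(-0.00397*39.6) = 0.8545229
k_eff = k_inf * P_TNL * P_FNL = 1.340497 * 0.9527212 * 0.8545229
k_eff = 1.0913

1.0913


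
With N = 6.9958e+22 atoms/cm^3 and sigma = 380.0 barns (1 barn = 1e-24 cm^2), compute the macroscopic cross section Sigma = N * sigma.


Sigma = N * sigma_barns * 1e-24
Sigma = 6.9958e+22 * 380.0 * 1e-24
Sigma = 26.584 /cm

26.584


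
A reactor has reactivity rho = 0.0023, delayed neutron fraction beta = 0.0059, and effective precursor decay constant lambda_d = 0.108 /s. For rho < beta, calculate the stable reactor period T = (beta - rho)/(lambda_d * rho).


T = (beta - rho) / (lambda_d * rho)
T = (0.0059 - 0.0023) / (0.108 * 0.0023)
T = 14.493 s

14.493


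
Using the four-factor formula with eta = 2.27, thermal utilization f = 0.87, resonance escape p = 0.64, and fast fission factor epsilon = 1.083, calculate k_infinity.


k_inf = eta * f * p * epsilon
k_inf = 2.27 * 0.87 * 0.64 * 1.083
k_inf = 1.3688

1.3688


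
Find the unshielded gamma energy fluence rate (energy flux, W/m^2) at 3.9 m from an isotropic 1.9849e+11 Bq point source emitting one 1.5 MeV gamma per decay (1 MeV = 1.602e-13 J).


psi = A * E * 1.602e-13 / (4*pi*r^2)
psi = 1.9849e+11 * 1.5 * 1.602e-13 / (4*pi*3.9^2)
psi = 2.4955e-04 W/m^2

2.4955e-04


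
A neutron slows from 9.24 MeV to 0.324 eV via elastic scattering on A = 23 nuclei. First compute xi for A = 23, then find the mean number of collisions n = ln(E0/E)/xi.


xi = 1 + (A-1)^2/(2A)*ln((A-1)/(A+1)) = 0.08448899 (for A = 23)
n = ln(E0/E) / xi
n = ln(9.24e6 / 0.324) / 0.08448899
n = ln(2.851852e+07) / 0.08448899 = 203.18

203.18


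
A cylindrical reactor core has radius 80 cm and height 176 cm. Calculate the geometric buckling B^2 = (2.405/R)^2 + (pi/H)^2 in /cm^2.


B^2 = (2.405/R)^2 + (pi/H)^2
B^2 = (2.405/80)^2 + (pi/176)^2
B^2 = 0.0012224 /cm^2

0.0012224


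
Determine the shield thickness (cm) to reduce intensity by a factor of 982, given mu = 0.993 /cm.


x = ln(factor) / mu
x = ln(982) / 0.993
x = 6.9382 cm

6.9382


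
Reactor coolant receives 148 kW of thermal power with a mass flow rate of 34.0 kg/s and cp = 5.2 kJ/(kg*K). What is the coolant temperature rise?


dT = Q / (m_dot * cp)
dT = 148 / (34.0 * 5.2)
dT = 0.83710 C

0.83710


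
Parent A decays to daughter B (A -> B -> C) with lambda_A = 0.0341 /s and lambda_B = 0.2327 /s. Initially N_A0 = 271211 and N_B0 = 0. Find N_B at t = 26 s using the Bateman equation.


N_B(t) = lambda_A * N_A0 / (lambda_B - lambda_A) * [exp(-lambda_A*t) - exp(-lambda_B*t)]
exp(-0.0341*26) = 0.4120544; exp(-0.2327*26) = 0.002357390
N_B = 0.0341 * 271211 / (0.2327 - 0.0341) * (0.4120544 - 0.002357390)
N_B = 19079

19079


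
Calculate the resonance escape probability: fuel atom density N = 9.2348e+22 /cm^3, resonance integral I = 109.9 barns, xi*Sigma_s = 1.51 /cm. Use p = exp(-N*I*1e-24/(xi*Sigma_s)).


p = exp(-N * I * 1e-24 / (xi*Sigma_s))
p = exp(-9.2348e+22 * 109.9 * 1e-24 / 1.51)
p = 0.0012051

0.0012051


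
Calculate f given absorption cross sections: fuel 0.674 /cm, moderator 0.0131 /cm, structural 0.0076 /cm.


f = Sigma_a_fuel / (Sigma_a_fuel + Sigma_a_mod + Sigma_a_other)
f = 0.674 / (0.674 + 0.0131 + 0.0076)
f = 0.97020

0.97020


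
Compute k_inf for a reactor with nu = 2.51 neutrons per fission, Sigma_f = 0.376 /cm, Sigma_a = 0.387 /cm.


k_inf = nu * Sigma_f / Sigma_a
k_inf = 2.51 * 0.376 / 0.387
k_inf = 2.4387

2.4387


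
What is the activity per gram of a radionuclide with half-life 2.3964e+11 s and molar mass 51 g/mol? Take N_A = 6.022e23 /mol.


lambda = ln(2) / t_half = ln(2) / 2.3964e+11 = 2.892452e-12 /s
SA = lambda * N_A / M
SA = 2.892452e-12 * 6.022e23 / 51
SA = 3.4154e+10 Bq/g

3.4154e+10


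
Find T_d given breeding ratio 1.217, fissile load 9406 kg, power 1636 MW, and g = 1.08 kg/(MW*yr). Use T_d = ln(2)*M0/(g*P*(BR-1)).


Breeding gain G = BR - 1 = 1.217 - 1 = 0.217
Fissile production rate = g * P * G = 1.08 * 1636 * 0.217 = 383.41296 kg/yr
T_d = ln(2) * M0 / (g * P * G)
T_d = ln(2) * 9406 / 383.41296 = 17.004 yr

17.004


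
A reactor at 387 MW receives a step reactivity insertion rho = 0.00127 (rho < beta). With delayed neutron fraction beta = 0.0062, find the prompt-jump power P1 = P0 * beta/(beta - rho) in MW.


P1/P0 = beta / (beta - rho)
P1/P0 = 0.0062 / (0.0062 - 0.00127) = 1.257606
P1 = 387 * 1.257606 = 486.69 MW

486.69


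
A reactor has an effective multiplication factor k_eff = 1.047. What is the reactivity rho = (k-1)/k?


rho = (k_eff - 1) / k_eff
rho = (1.047 - 1) / 1.047
rho = 0.044890

0.044890


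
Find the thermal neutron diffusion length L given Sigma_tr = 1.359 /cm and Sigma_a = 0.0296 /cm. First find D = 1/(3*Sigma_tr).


D = 1 / (3 * Sigma_tr) = 1 / (3 * 1.359) = 0.2452784 cm
L = sqrt(D / Sigma_a)
L = sqrt(0.2452784 / 0.0296)
L = 2.8786 cm

2.8786


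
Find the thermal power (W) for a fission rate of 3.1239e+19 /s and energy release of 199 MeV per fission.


P = fission_rate * E_MeV * 1.602e-13
P = 3.1239e+19 * 199 * 1.602e-13
P = 9.9589e+08 W

9.9589e+08


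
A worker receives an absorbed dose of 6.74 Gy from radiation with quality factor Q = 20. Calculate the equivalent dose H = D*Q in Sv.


H = D * Q
H = 6.74 * 20
H = 134.80 Sv

134.80


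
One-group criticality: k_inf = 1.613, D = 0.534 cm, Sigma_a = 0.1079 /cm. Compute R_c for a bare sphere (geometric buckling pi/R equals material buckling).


L^2 = D / Sigma_a = 0.534 / 0.1079 = 4.949027 cm^2
B_m^2 = (k_inf - 1) / L^2 = (1.613 - 1) / 4.949027 = 0.1238627 /cm^2
For a bare sphere: B_g = pi/R, so R_c = pi / sqrt(B_m^2)
R_c = pi / sqrt(0.1238627) = 8.9265 cm

8.9265


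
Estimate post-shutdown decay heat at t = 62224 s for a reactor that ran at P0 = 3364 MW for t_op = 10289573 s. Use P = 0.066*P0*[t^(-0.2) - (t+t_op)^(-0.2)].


P/P0 = 0.066 * [t^(-0.2) - (t + t_op)^(-0.2)]
P/P0 = 0.066 * [62224^(-0.2) - (62224 + 10289573)^(-0.2)]
P/P0 = 0.066 * [0.1099533 - 0.03953638] = 0.004647517
P = 3364 * 0.004647517 = 15.634 MW

15.634


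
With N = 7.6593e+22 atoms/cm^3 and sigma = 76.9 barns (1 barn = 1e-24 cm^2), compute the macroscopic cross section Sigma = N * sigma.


Sigma = N * sigma_barns * 1e-24
Sigma = 7.6593e+22 * 76.9 * 1e-24
Sigma = 5.8900 /cm

5.8900


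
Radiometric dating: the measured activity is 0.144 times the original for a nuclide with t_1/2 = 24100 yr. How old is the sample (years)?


lambda = ln(2) / t_half = ln(2) / 24100 = 2.876129e-05 /yr
t = -ln(A/A0) / lambda
t = -ln(0.144) / 2.876129e-05
t = 67380 yr

67380


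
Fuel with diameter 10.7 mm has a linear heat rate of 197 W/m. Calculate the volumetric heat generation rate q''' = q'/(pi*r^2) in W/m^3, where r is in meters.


r = D / 2 / 1000 = 10.7 / 2 / 1000 = 0.00535 m
q''' = q' / (pi * r^2)
q''' = 197 / (pi * 0.00535^2)
q''' = 2.1908e+06 W/m^3

2.1908e+06


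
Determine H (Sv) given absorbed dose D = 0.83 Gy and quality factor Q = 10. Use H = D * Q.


H = D * Q
H = 0.83 * 10
H = 8.3000 Sv

8.3000


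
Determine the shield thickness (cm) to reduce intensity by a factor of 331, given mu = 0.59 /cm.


x = ln(factor) / mu
x = ln(331) / 0.59
x = 9.8341 cm

9.8341


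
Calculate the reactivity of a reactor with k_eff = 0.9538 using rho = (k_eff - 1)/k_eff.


rho = (k_eff - 1) / k_eff
rho = (0.9538 - 1) / 0.9538
rho = -0.048438

-0.048438


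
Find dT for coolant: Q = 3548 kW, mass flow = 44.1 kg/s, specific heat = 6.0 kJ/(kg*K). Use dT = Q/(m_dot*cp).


dT = Q / (m_dot * cp)
dT = 3548 / (44.1 * 6.0)
dT = 13.409 C

13.409


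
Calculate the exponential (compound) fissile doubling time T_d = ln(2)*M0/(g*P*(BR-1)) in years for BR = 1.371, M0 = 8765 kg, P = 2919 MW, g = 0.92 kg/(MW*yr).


Breeding gain G = BR - 1 = 1.371 - 1 = 0.371
Fissile production rate = g * P * G = 0.92 * 2919 * 0.371 = 996.31308 kg/yr
T_d = ln(2) * M0 / (g * P * G)
T_d = ln(2) * 8765 / 996.31308 = 6.0979 yr

6.0979


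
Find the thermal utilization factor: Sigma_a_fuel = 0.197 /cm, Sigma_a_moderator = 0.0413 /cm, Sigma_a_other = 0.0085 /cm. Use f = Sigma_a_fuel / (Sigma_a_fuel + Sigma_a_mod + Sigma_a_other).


f = Sigma_a_fuel / (Sigma_a_fuel + Sigma_a_mod + Sigma_a_other)
f = 0.197 / (0.197 + 0.0413 + 0.0085)
f = 0.79822

0.79822


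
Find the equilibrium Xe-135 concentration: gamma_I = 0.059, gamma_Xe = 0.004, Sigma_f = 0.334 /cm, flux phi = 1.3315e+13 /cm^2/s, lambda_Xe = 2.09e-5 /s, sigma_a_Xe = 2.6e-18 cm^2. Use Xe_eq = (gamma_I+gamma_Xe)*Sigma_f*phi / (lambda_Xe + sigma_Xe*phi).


Xe_eq = (gamma_I + gamma_Xe) * Sigma_f * phi / (lambda_Xe + sigma_Xe * phi)
Numerator = (0.059 + 0.004) * 0.334 * 1.3315e+13 = 2.801742e+11
Denominator = 2.09e-5 + 2.6e-18 * 1.3315e+13 = 5.551900e-05
Xe_eq = 2.801742e+11 / 5.551900e-05 = 5.0465e+15 /cm^3

5.0465e+15


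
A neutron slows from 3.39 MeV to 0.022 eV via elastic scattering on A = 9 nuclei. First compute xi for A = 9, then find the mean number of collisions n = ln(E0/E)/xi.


xi = 1 + (A-1)^2/(2A)*ln((A-1)/(A+1)) = 0.2066007 (for A = 9)
n = ln(E0/E) / xi
n = ln(3.39e6 / 0.022) / 0.2066007
n = ln(1.540909e+08) / 0.2066007 = 91.254

91.254


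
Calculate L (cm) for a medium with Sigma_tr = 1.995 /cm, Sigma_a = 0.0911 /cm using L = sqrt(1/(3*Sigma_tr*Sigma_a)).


D = 1 / (3 * Sigma_tr) = 1 / (3 * 1.995) = 0.1670844 cm
L = sqrt(D / Sigma_a)
L = sqrt(0.1670844 / 0.0911)
L = 1.3543 cm

1.3543


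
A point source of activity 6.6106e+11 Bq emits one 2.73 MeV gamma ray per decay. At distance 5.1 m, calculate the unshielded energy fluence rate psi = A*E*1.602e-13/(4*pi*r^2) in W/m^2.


psi = A * E * 1.602e-13 / (4*pi*r^2)
psi = 6.6106e+11 * 2.73 * 1.602e-13 / (4*pi*5.1^2)
psi = 8.8454e-04 W/m^2

8.8454e-04


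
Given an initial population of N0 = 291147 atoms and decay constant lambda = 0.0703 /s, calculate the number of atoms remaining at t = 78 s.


N = N0 * exp(-lambda * t)
N = 291147 * exp(-0.0703 * 78)
N = 1209.8

1209.8


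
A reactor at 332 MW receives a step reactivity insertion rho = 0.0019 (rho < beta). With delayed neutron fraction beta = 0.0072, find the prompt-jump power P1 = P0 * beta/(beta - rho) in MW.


P1/P0 = beta / (beta - rho)
P1/P0 = 0.0072 / (0.0072 - 0.0019) = 1.358491
P1 = 332 * 1.358491 = 451.02 MW

451.02


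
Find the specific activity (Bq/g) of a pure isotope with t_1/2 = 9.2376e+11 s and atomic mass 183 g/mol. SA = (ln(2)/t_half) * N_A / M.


lambda = ln(2) / t_half = ln(2) / 9.2376e+11 = 7.503542e-13 /s
SA = lambda * N_A / M
SA = 7.503542e-13 * 6.022e23 / 183
SA = 2.4692e+09 Bq/g

2.4692e+09


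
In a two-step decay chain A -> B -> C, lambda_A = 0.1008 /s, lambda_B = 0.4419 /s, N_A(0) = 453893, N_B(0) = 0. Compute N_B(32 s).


N_B(t) = lambda_A * N_A0 / (lambda_B - lambda_A) * [exp(-lambda_A*t) - exp(-lambda_B*t)]
exp(-0.1008*32) = 0.03973194; exp(-0.4419*32) = 7.223183e-07
N_B = 0.1008 * 453893 / (0.4419 - 0.1008) * (0.03973194 - 7.223183e-07)
N_B = 5329.2

5329.2


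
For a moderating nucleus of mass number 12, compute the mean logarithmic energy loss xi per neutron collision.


xi = 1 + (A-1)^2/(2A) * ln((A-1)/(A+1))
xi = 1 + (12-1)^2/(2*12) * ln((12-1)/(12 +1))
xi = 0.15777

0.15777


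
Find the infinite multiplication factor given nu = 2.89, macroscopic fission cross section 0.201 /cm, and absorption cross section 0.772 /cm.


k_inf = nu * Sigma_f / Sigma_a
k_inf = 2.89 * 0.201 / 0.772
k_inf = 0.75245

0.75245


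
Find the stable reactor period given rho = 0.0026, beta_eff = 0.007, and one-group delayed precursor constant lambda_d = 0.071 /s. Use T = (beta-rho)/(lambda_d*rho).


T = (beta - rho) / (lambda_d * rho)
T = (0.007 - 0.0026) / (0.071 * 0.0026)
T = 23.835 s

23.835


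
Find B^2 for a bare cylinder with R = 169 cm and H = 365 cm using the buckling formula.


B^2 = (2.405/R)^2 + (pi/H)^2
B^2 = (2.405/169)^2 + (pi/365)^2
B^2 = 2.7660e-04 /cm^2

2.7660e-04


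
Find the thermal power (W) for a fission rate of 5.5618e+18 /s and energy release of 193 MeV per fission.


P = fission_rate * E_MeV * 1.602e-13
P = 5.5618e+18 * 193 * 1.602e-13
P = 1.7196e+08 W

1.7196e+08


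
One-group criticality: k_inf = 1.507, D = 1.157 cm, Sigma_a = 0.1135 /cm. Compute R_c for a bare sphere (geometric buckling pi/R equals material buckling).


L^2 = D / Sigma_a = 1.157 / 0.1135 = 10.19383 cm^2
B_m^2 = (k_inf - 1) / L^2 = (1.507 - 1) / 10.19383 = 0.04973597 /cm^2
For a bare sphere: B_g = pi/R, so R_c = pi / sqrt(B_m^2)
R_c = pi / sqrt(0.04973597) = 14.087 cm

14.087


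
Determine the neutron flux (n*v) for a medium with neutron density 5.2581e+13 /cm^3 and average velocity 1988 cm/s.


phi = n * v
phi = 5.2581e+13 * 1988
phi = 1.0453e+17 /cm^2/s

1.0453e+17


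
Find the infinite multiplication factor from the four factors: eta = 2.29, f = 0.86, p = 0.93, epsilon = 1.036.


k_inf = eta * f * p * epsilon
k_inf = 2.29 * 0.86 * 0.93 * 1.036
k_inf = 1.8975

1.8975


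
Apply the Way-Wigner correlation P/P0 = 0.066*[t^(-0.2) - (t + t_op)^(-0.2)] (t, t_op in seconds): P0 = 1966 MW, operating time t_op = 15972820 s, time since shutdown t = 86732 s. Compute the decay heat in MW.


P/P0 = 0.066 * [t^(-0.2) - (t + t_op)^(-0.2)]
P/P0 = 0.066 * [86732^(-0.2) - (86732 + 15972820)^(-0.2)]
P/P0 = 0.066 * [0.1028879 - 0.03621207] = 0.004400605
P = 1966 * 0.004400605 = 8.6516 MW

8.6516


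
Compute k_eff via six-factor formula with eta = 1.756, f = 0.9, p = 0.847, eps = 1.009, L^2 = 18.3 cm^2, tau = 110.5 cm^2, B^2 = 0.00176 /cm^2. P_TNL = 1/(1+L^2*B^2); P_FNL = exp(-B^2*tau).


k_inf = eta*f*p*eps = 1.756*0.9*0.847*1.009 = 1.350646
P_TNL = 1/(1 + L^2*B^2) = 1/(1 + 18.3*0.00176) = 0.9687970
P_FNL = exp(-B^2*tau) = exp(-0.00176*110.5) = 0.8232626
k_eff = k_inf * P_TNL * P_FNL = 1.350646 * 0.9687970 * 0.8232626
k_eff = 1.0772

1.0772


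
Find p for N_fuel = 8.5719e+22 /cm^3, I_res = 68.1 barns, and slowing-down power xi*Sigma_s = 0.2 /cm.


p = exp(-N * I * 1e-24 / (xi*Sigma_s))
p = exp(-8.5719e+22 * 68.1 * 1e-24 / 0.2)
p = 2.1092e-13

2.1092e-13


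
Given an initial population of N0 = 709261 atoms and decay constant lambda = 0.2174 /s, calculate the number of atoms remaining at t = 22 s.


N = N0 * exp(-lambda * t)
N = 709261 * exp(-0.2174 * 22)
N = 5938.3

5938.3


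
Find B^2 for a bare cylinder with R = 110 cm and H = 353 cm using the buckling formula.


B^2 = (2.405/R)^2 + (pi/H)^2
B^2 = (2.405/110)^2 + (pi/353)^2
B^2 = 5.5722e-04 /cm^2

5.5722e-04


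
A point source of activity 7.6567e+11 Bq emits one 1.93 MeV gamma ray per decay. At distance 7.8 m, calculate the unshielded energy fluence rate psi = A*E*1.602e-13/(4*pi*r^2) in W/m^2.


psi = A * E * 1.602e-13 / (4*pi*r^2)
psi = 7.6567e+11 * 1.93 * 1.602e-13 / (4*pi*7.8^2)
psi = 3.0964e-04 W/m^2

3.0964e-04


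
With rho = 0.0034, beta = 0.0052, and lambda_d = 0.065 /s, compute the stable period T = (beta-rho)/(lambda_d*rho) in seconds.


T = (beta - rho) / (lambda_d * rho)
T = (0.0052 - 0.0034) / (0.065 * 0.0034)
T = 8.1448 s

8.1448


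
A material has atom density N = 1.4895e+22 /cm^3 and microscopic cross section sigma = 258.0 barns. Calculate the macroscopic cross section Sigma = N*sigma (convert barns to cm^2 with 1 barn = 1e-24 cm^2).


Sigma = N * sigma_barns * 1e-24
Sigma = 1.4895e+22 * 258.0 * 1e-24
Sigma = 3.8429 /cm

3.8429


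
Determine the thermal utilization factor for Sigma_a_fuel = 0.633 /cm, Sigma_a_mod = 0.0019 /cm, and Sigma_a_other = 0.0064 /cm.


f = Sigma_a_fuel / (Sigma_a_fuel + Sigma_a_mod + Sigma_a_other)
f = 0.633 / (0.633 + 0.0019 + 0.0064)
f = 0.98706

0.98706


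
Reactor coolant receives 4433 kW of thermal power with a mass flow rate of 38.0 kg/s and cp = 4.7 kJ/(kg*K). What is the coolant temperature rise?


dT = Q / (m_dot * cp)
dT = 4433 / (38.0 * 4.7)
dT = 24.821 C

24.821


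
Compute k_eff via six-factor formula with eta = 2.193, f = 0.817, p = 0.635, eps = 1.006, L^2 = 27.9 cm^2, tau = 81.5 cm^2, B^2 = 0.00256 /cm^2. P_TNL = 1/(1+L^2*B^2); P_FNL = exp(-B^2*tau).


k_inf = eta*f*p*eps = 2.193*0.817*0.635*1.006 = 1.144544
P_TNL = 1/(1 + L^2*B^2) = 1/(1 + 27.9*0.00256) = 0.9333373
P_FNL = exp(-B^2*tau) = exp(-0.00256*81.5) = 0.8116874
k_eff = k_inf * P_TNL * P_FNL = 1.144544 * 0.9333373 * 0.8116874
k_eff = 0.86708

0.86708


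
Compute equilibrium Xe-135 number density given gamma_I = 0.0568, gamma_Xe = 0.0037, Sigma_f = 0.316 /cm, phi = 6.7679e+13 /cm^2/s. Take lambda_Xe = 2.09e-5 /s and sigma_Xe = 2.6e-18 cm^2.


Xe_eq = (gamma_I + gamma_Xe) * Sigma_f * phi / (lambda_Xe + sigma_Xe * phi)
Numerator = (0.0568 + 0.0037) * 0.316 * 6.7679e+13 = 1.293887e+12
Denominator = 2.09e-5 + 2.6e-18 * 6.7679e+13 = 1.968654e-04
Xe_eq = 1.293887e+12 / 1.968654e-04 = 6.5724e+15 /cm^3

6.5724e+15


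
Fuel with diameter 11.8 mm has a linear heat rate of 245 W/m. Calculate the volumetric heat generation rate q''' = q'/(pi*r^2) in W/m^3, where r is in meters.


r = D / 2 / 1000 = 11.8 / 2 / 1000 = 0.0059 m
q''' = q' / (pi * r^2)
q''' = 245 / (pi * 0.0059^2)
q''' = 2.2403e+06 W/m^3

2.2403e+06


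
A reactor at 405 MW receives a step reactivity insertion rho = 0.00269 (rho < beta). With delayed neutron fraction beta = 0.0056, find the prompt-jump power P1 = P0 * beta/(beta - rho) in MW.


P1/P0 = beta / (beta - rho)
P1/P0 = 0.0056 / (0.0056 - 0.00269) = 1.924399
P1 = 405 * 1.924399 = 779.38 MW

779.38


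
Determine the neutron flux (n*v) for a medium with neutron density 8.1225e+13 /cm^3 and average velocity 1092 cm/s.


phi = n * v
phi = 8.1225e+13 * 1092
phi = 8.8698e+16 /cm^2/s

8.8698e+16


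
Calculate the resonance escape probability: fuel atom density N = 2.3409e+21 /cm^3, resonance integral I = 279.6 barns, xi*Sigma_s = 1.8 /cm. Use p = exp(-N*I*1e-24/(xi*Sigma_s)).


p = exp(-N * I * 1e-24 / (xi*Sigma_s))
p = exp(-2.3409e+21 * 279.6 * 1e-24 / 1.8)
p = 0.69516

0.69516


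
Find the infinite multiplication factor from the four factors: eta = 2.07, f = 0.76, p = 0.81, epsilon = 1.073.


k_inf = eta * f * p * epsilon
k_inf = 2.07 * 0.76 * 0.81 * 1.073
k_inf = 1.3673

1.3673


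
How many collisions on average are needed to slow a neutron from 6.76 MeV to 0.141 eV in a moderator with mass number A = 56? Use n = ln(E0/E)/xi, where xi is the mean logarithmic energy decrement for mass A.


xi = 1 + (A-1)^2/(2A)*ln((A-1)/(A+1)) = 0.03529286 (for A = 56)
n = ln(E0/E) / xi
n = ln(6.76e6 / 0.141) / 0.03529286
n = ln(4.794326e+07) / 0.03529286 = 501.11

501.11


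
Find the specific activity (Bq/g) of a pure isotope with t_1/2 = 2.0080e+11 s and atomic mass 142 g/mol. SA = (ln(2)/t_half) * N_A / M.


lambda = ln(2) / t_half = ln(2) / 2.0080e+11 = 3.451928e-12 /s
SA = lambda * N_A / M
SA = 3.451928e-12 * 6.022e23 / 142
SA = 1.4639e+10 Bq/g

1.4639e+10


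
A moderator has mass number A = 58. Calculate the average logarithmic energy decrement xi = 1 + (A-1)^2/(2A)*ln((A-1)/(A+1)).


xi = 1 + (A-1)^2/(2A) * ln((A-1)/(A+1))
xi = 1 + (58-1)^2/(2*58) * ln((58-1)/(58 +1))
xi = 0.034090

0.034090


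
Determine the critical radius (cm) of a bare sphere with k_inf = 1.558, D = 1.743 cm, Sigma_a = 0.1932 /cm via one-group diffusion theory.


L^2 = D / Sigma_a = 1.743 / 0.1932 = 9.021739 cm^2
B_m^2 = (k_inf - 1) / L^2 = (1.558 - 1) / 9.021739 = 0.06185060 /cm^2
For a bare sphere: B_g = pi/R, so R_c = pi / sqrt(B_m^2)
R_c = pi / sqrt(0.06185060) = 12.632 cm

12.632


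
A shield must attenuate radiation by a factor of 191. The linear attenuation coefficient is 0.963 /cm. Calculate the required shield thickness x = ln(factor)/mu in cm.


x = ln(factor) / mu
x = ln(191) / 0.963
x = 5.4541 cm

5.4541


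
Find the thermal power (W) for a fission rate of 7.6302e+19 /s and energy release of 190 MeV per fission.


P = fission_rate * E_MeV * 1.602e-13
P = 7.6302e+19 * 190 * 1.602e-13
P = 2.3225e+09 W

2.3225e+09


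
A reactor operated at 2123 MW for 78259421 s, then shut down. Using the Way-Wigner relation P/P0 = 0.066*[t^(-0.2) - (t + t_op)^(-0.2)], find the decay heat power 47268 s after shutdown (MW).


P/P0 = 0.066 * [t^(-0.2) - (t + t_op)^(-0.2)]
P/P0 = 0.066 * [47268^(-0.2) - (47268 + 78259421)^(-0.2)]
P/P0 = 0.066 * [0.1161680 - 0.02637790] = 0.005926147
P = 2123 * 0.005926147 = 12.581 MW

12.581


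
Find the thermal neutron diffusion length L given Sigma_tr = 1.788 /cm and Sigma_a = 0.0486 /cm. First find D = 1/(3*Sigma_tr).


D = 1 / (3 * Sigma_tr) = 1 / (3 * 1.788) = 0.1864280 cm
L = sqrt(D / Sigma_a)
L = sqrt(0.1864280 / 0.0486)
L = 1.9586 cm

1.9586


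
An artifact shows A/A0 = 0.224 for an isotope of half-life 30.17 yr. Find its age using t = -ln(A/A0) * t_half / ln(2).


lambda = ln(2) / t_half = ln(2) / 30.17 = 0.02297472 /yr
t = -ln(A/A0) / lambda
t = -ln(0.224) / 0.02297472
t = 65.120 yr

65.120


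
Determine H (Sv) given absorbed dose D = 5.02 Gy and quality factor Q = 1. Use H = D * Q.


H = D * Q
H = 5.02 * 1
H = 5.0200 Sv

5.0200


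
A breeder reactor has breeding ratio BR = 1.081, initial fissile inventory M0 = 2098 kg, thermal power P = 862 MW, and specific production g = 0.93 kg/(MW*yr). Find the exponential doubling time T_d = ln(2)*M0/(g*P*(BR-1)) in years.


Breeding gain G = BR - 1 = 1.081 - 1 = 0.081
Fissile production rate = g * P * G = 0.93 * 862 * 0.081 = 64.93446 kg/yr
T_d = ln(2) * M0 / (g * P * G)
T_d = ln(2) * 2098 / 64.93446 = 22.395 yr

22.395


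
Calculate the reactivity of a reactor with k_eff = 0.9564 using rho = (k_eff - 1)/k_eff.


rho = (k_eff - 1) / k_eff
rho = (0.9564 - 1) / 0.9564
rho = -0.045588

-0.045588


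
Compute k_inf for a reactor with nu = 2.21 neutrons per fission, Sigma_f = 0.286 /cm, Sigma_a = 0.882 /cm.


k_inf = nu * Sigma_f / Sigma_a
k_inf = 2.21 * 0.286 / 0.882
k_inf = 0.71662

0.71662


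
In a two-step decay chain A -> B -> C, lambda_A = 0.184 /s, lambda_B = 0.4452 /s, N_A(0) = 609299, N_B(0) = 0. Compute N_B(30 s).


N_B(t) = lambda_A * N_A0 / (lambda_B - lambda_A) * [exp(-lambda_A*t) - exp(-lambda_B*t)]
exp(-0.184*30) = 0.004005848; exp(-0.4452*30) = 1.583299e-06
N_B = 0.184 * 609299 / (0.4452 - 0.184) * (0.004005848 - 1.583299e-06)
N_B = 1718.7

1718.7


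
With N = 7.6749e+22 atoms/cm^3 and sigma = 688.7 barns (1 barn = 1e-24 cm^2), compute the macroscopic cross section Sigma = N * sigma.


Sigma = N * sigma_barns * 1e-24
Sigma = 7.6749e+22 * 688.7 * 1e-24
Sigma = 52.857 /cm

52.857


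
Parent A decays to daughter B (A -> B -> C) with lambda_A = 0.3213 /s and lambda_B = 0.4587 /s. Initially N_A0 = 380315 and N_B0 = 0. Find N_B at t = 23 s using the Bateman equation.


N_B(t) = lambda_A * N_A0 / (lambda_B - lambda_A) * [exp(-lambda_A*t) - exp(-lambda_B*t)]
exp(-0.3213*23) = 6.174577e-04; exp(-0.4587*23) = 2.619086e-05
N_B = 0.3213 * 380315 / (0.4587 - 0.3213) * (6.174577e-04 - 2.619086e-05)
N_B = 525.84

525.84


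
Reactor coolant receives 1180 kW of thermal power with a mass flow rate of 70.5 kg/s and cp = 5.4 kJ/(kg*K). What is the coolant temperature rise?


dT = Q / (m_dot * cp)
dT = 1180 / (70.5 * 5.4)
dT = 3.0996 C

3.0996


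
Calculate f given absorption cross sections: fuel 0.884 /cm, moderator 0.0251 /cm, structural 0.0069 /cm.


f = Sigma_a_fuel / (Sigma_a_fuel + Sigma_a_mod + Sigma_a_other)
f = 0.884 / (0.884 + 0.0251 + 0.0069)
f = 0.96507

0.96507


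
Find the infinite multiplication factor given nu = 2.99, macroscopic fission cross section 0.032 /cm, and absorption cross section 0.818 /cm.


k_inf = nu * Sigma_f / Sigma_a
k_inf = 2.99 * 0.032 / 0.818
k_inf = 0.11697

0.11697


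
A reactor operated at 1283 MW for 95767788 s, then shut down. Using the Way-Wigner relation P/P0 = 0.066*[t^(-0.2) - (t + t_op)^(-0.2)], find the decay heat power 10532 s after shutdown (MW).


P/P0 = 0.066 * [t^(-0.2) - (t + t_op)^(-0.2)]
P/P0 = 0.066 * [10532^(-0.2) - (10532 + 95767788)^(-0.2)]
P/P0 = 0.066 * [0.1568548 - 0.02533650] = 0.008680208
P = 1283 * 0.008680208 = 11.137 MW

11.137


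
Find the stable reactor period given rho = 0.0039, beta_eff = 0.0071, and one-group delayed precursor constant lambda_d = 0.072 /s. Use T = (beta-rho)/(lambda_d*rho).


T = (beta - rho) / (lambda_d * rho)
T = (0.0071 - 0.0039) / (0.072 * 0.0039)
T = 11.396 s

11.396


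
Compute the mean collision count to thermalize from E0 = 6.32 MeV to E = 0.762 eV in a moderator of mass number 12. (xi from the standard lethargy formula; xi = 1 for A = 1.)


xi = 1 + (A-1)^2/(2A)*ln((A-1)/(A+1)) = 0.1577690 (for A = 12)
n = ln(E0/E) / xi
n = ln(6.32e6 / 0.762) / 0.1577690
n = ln(8.293963e+06) / 0.1577690 = 100.98

100.98


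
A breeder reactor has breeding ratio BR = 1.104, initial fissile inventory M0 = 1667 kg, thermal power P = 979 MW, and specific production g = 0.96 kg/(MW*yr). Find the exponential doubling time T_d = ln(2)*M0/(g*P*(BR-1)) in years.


Breeding gain G = BR - 1 = 1.104 - 1 = 0.104
Fissile production rate = g * P * G = 0.96 * 979 * 0.104 = 97.74336 kg/yr
T_d = ln(2) * M0 / (g * P * G)
T_d = ln(2) * 1667 / 97.74336 = 11.822 yr

11.822


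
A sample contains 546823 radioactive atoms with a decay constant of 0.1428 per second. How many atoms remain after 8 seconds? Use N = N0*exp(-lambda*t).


N = N0 * exp(-lambda * t)
N = 546823 * exp(-0.1428 * 8)
N = 174465

174465


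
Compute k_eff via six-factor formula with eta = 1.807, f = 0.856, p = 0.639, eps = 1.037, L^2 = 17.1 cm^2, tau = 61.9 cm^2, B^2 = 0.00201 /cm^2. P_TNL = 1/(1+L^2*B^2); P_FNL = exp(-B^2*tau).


k_inf = eta*f*p*eps = 1.807*0.856*0.639*1.037 = 1.024971
P_TNL = 1/(1 + L^2*B^2) = 1/(1 + 17.1*0.00201) = 0.9667711
P_FNL = exp(-B^2*tau) = exp(-0.00201*61.9) = 0.8830098
k_eff = k_inf * P_TNL * P_FNL = 1.024971 * 0.9667711 * 0.8830098
k_eff = 0.87499

0.87499


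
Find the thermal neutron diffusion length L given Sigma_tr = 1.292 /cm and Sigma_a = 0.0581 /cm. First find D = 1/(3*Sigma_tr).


D = 1 / (3 * Sigma_tr) = 1 / (3 * 1.292) = 0.2579979 cm
L = sqrt(D / Sigma_a)
L = sqrt(0.2579979 / 0.0581)
L = 2.1073 cm

2.1073


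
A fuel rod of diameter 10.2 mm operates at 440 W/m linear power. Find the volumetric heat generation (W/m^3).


r = D / 2 / 1000 = 10.2 / 2 / 1000 = 0.0051 m
q''' = q' / (pi * r^2)
q''' = 440 / (pi * 0.0051^2)
q''' = 5.3847e+06 W/m^3

5.3847e+06


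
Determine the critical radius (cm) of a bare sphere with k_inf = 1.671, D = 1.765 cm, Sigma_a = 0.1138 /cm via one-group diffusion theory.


L^2 = D / Sigma_a = 1.765 / 0.1138 = 15.50967 cm^2
B_m^2 = (k_inf - 1) / L^2 = (1.671 - 1) / 15.50967 = 0.04326333 /cm^2
For a bare sphere: B_g = pi/R, so R_c = pi / sqrt(B_m^2)
R_c = pi / sqrt(0.04326333) = 15.104 cm

15.104


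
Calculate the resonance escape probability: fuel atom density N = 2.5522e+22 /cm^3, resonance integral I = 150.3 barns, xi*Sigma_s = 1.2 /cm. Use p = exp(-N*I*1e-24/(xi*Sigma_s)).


p = exp(-N * I * 1e-24 / (xi*Sigma_s))
p = exp(-2.5522e+22 * 150.3 * 1e-24 / 1.2)
p = 0.040900

0.040900


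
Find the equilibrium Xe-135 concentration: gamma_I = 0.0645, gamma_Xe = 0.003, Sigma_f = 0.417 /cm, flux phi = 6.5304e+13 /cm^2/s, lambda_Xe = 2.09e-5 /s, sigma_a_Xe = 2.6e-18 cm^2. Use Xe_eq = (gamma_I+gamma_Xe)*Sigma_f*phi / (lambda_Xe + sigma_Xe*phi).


Xe_eq = (gamma_I + gamma_Xe) * Sigma_f * phi / (lambda_Xe + sigma_Xe * phi)
Numerator = (0.0645 + 0.003) * 0.417 * 6.5304e+13 = 1.838144e+12
Denominator = 2.09e-5 + 2.6e-18 * 6.5304e+13 = 1.906904e-04
Xe_eq = 1.838144e+12 / 1.906904e-04 = 9.6394e+15 /cm^3

9.6394e+15


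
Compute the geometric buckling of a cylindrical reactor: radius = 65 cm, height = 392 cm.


B^2 = (2.405/R)^2 + (pi/H)^2
B^2 = (2.405/65)^2 + (pi/392)^2
B^2 = 0.0014332 /cm^2

0.0014332


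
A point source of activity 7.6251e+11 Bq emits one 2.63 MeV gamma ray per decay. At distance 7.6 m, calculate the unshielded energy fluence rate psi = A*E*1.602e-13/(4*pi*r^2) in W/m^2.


psi = A * E * 1.602e-13 / (4*pi*r^2)
psi = 7.6251e+11 * 2.63 * 1.602e-13 / (4*pi*7.6^2)
psi = 4.4262e-04 W/m^2

4.4262e-04


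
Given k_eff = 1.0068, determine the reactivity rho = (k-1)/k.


rho = (k_eff - 1) / k_eff
rho = (1.0068 - 1) / 1.0068
rho = 0.0067541

0.0067541


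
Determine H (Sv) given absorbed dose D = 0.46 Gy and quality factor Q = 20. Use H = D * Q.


H = D * Q
H = 0.46 * 20
H = 9.2000 Sv

9.2000


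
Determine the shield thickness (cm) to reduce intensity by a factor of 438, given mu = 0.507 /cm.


x = ln(factor) / mu
x = ln(438) / 0.507
x = 11.996 cm

11.996


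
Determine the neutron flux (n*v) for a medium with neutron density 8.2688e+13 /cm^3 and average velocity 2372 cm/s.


phi = n * v
phi = 8.2688e+13 * 2372
phi = 1.9614e+17 /cm^2/s

1.9614e+17


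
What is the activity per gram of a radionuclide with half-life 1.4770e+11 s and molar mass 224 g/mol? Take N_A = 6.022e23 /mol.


lambda = ln(2) / t_half = ln(2) / 1.4770e+11 = 4.692940e-12 /s
SA = lambda * N_A / M
SA = 4.692940e-12 * 6.022e23 / 224
SA = 1.2616e+10 Bq/g

1.2616e+10


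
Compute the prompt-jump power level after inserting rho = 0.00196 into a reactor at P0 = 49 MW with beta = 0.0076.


P1/P0 = beta / (beta - rho)
P1/P0 = 0.0076 / (0.0076 - 0.00196) = 1.347518
P1 = 49 * 1.347518 = 66.028 MW

66.028


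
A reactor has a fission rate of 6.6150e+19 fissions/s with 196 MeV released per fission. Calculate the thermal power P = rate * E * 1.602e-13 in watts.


P = fission_rate * E_MeV * 1.602e-13
P = 6.6150e+19 * 196 * 1.602e-13
P = 2.0771e+09 W

2.0771e+09


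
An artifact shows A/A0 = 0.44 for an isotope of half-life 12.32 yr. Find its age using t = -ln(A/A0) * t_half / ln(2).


lambda = ln(2) / t_half = ln(2) / 12.32 = 0.05626195 /yr
t = -ln(A/A0) / lambda
t = -ln(0.44) / 0.05626195
t = 14.592 yr

14.592


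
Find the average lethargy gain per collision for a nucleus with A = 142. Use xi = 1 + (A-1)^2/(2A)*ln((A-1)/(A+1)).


xi = 1 + (A-1)^2/(2A) * ln((A-1)/(A+1))
xi = 1 + (142-1)^2/(2*142) * ln((142-1)/(142 +1))
xi = 0.014019

0.014019


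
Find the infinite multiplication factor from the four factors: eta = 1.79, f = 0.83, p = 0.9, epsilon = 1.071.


k_inf = eta * f * p * epsilon
k_inf = 1.79 * 0.83 * 0.9 * 1.071
k_inf = 1.4321

1.4321


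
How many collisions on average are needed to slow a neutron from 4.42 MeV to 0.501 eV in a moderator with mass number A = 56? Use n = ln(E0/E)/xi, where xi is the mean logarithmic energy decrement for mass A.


xi = 1 + (A-1)^2/(2A)*ln((A-1)/(A+1)) = 0.03529286 (for A = 56)
n = ln(E0/E) / xi
n = ln(4.42e6 / 0.501) / 0.03529286
n = ln(8.822355e+06) / 0.03529286 = 453.15

453.15


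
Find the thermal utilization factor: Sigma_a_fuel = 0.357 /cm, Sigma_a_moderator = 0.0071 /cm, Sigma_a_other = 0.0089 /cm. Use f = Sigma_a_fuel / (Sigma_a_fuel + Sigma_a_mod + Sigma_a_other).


f = Sigma_a_fuel / (Sigma_a_fuel + Sigma_a_mod + Sigma_a_other)
f = 0.357 / (0.357 + 0.0071 + 0.0089)
f = 0.95710

0.95710


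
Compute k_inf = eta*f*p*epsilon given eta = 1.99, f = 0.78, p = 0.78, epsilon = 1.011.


k_inf = eta * f * p * epsilon
k_inf = 1.99 * 0.78 * 0.78 * 1.011
k_inf = 1.2240

1.2240


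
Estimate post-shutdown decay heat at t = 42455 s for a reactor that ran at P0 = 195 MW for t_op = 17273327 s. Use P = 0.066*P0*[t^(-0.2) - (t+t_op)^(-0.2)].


P/P0 = 0.066 * [t^(-0.2) - (t + t_op)^(-0.2)]
P/P0 = 0.066 * [42455^(-0.2) - (42455 + 17273327)^(-0.2)]
P/P0 = 0.066 * [0.1186900 - 0.03567070] = 0.005479274
P = 195 * 0.005479274 = 1.0685 MW

1.0685


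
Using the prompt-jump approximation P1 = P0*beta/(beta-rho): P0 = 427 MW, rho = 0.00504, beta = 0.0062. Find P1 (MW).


P1/P0 = beta / (beta - rho)
P1/P0 = 0.0062 / (0.0062 - 0.00504) = 5.344828
P1 = 427 * 5.344828 = 2282.2 MW

2282.2


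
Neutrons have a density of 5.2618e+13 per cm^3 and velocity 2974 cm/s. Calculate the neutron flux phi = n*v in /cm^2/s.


phi = n * v
phi = 5.2618e+13 * 2974
phi = 1.5649e+17 /cm^2/s

1.5649e+17


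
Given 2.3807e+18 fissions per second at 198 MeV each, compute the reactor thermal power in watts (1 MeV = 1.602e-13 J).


P = fission_rate * E_MeV * 1.602e-13
P = 2.3807e+18 * 198 * 1.602e-13
P = 7.5515e+07 W

7.5515e+07


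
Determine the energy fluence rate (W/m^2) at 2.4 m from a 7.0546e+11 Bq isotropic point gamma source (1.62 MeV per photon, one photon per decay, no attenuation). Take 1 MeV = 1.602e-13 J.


psi = A * E * 1.602e-13 / (4*pi*r^2)
psi = 7.0546e+11 * 1.62 * 1.602e-13 / (4*pi*2.4^2)
psi = 0.0025294 W/m^2

0.0025294


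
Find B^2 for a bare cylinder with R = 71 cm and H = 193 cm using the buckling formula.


B^2 = (2.405/R)^2 + (pi/H)^2
B^2 = (2.405/71)^2 + (pi/193)^2
B^2 = 0.0014124 /cm^2

0.0014124


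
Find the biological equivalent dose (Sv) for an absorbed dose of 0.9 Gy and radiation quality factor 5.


H = D * Q
H = 0.9 * 5
H = 4.5000 Sv

4.5000


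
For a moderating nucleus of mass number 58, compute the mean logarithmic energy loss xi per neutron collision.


xi = 1 + (A-1)^2/(2A) * ln((A-1)/(A+1))
xi = 1 + (58-1)^2/(2*58) * ln((58-1)/(58 +1))
xi = 0.034090

0.034090


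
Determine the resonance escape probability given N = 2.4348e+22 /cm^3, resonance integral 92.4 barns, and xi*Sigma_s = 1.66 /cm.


p = exp(-N * I * 1e-24 / (xi*Sigma_s))
p = exp(-2.4348e+22 * 92.4 * 1e-24 / 1.66)
p = 0.25788

0.25788


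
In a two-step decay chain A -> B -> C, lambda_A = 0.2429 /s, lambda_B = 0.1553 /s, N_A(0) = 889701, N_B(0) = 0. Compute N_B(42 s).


N_B(t) = lambda_A * N_A0 / (lambda_B - lambda_A) * [exp(-lambda_A*t) - exp(-lambda_B*t)]
exp(-0.2429*42) = 3.710347e-05; exp(-0.1553*42) = 0.001469843
N_B = 0.2429 * 889701 / (0.1553 - 0.2429) * (3.710347e-05 - 0.001469843)
N_B = 3534.6

3534.6


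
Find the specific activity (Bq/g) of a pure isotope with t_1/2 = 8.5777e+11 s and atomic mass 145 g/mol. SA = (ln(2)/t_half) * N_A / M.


lambda = ln(2) / t_half = ln(2) / 8.5777e+11 = 8.080805e-13 /s
SA = lambda * N_A / M
SA = 8.080805e-13 * 6.022e23 / 145
SA = 3.3560e+09 Bq/g

3.3560e+09


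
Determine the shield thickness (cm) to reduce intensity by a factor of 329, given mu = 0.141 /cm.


x = ln(factor) / mu
x = ln(329) / 0.141
x = 41.107 cm

41.107


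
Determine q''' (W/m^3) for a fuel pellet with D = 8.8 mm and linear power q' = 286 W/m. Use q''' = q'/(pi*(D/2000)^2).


r = D / 2 / 1000 = 8.8 / 2 / 1000 = 0.0044 m
q''' = q' / (pi * r^2)
q''' = 286 / (pi * 0.0044^2)
q''' = 4.7023e+06 W/m^3

4.7023e+06


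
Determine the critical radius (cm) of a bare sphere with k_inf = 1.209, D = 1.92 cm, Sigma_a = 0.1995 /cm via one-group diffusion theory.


L^2 = D / Sigma_a = 1.92 / 0.1995 = 9.624060 cm^2
B_m^2 = (k_inf - 1) / L^2 = (1.209 - 1) / 9.624060 = 0.02171641 /cm^2
For a bare sphere: B_g = pi/R, so R_c = pi / sqrt(B_m^2)
R_c = pi / sqrt(0.02171641) = 21.318 cm

21.318


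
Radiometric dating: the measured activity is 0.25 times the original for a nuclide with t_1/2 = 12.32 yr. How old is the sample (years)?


lambda = ln(2) / t_half = ln(2) / 12.32 = 0.05626195 /yr
t = -ln(A/A0) / lambda
t = -ln(0.25) / 0.05626195
t = 24.640 yr

24.640


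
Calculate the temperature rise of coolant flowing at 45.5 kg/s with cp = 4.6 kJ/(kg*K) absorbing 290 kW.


dT = Q / (m_dot * cp)
dT = 290 / (45.5 * 4.6)
dT = 1.3856 C

1.3856


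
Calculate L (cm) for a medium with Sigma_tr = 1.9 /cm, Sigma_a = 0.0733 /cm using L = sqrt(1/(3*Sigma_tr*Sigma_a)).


D = 1 / (3 * Sigma_tr) = 1 / (3 * 1.9) = 0.1754386 cm
L = sqrt(D / Sigma_a)
L = sqrt(0.1754386 / 0.0733)
L = 1.5471 cm

1.5471


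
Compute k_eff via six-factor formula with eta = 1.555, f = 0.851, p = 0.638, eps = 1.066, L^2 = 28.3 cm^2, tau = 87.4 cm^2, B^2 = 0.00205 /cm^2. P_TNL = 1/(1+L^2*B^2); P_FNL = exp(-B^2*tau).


k_inf = eta*f*p*eps = 1.555*0.851*0.638*1.066 = 0.8999903
P_TNL = 1/(1 + L^2*B^2) = 1/(1 + 28.3*0.00205) = 0.9451662
P_FNL = exp(-B^2*tau) = exp(-0.00205*87.4) = 0.8359638
k_eff = k_inf * P_TNL * P_FNL = 0.8999903 * 0.9451662 * 0.8359638
k_eff = 0.71110

0.71110


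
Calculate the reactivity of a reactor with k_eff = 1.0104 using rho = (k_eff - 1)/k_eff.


rho = (k_eff - 1) / k_eff
rho = (1.0104 - 1) / 1.0104
rho = 0.010293

0.010293


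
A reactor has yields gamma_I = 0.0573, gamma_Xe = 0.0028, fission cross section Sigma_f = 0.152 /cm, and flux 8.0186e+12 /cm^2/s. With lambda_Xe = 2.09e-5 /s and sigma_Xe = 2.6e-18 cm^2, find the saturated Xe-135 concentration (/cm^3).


Xe_eq = (gamma_I + gamma_Xe) * Sigma_f * phi / (lambda_Xe + sigma_Xe * phi)
Numerator = (0.0573 + 0.0028) * 0.152 * 8.0186e+12 = 7.325151e+10
Denominator = 2.09e-5 + 2.6e-18 * 8.0186e+12 = 4.174836e-05
Xe_eq = 7.325151e+10 / 4.174836e-05 = 1.7546e+15 /cm^3

1.7546e+15


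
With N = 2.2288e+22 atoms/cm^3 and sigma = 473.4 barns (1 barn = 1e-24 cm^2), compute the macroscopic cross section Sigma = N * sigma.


Sigma = N * sigma_barns * 1e-24
Sigma = 2.2288e+22 * 473.4 * 1e-24
Sigma = 10.551 /cm

10.551


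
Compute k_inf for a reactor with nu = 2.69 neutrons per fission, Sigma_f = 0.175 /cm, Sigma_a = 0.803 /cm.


k_inf = nu * Sigma_f / Sigma_a
k_inf = 2.69 * 0.175 / 0.803
k_inf = 0.58624

0.58624


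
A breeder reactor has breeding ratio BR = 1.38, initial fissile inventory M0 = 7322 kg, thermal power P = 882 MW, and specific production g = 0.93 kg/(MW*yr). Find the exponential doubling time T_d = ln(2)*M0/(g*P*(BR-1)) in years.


Breeding gain G = BR - 1 = 1.38 - 1 = 0.38
Fissile production rate = g * P * G = 0.93 * 882 * 0.38 = 311.6988 kg/yr
T_d = ln(2) * M0 / (g * P * G)
T_d = ln(2) * 7322 / 311.6988 = 16.282 yr

16.282
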